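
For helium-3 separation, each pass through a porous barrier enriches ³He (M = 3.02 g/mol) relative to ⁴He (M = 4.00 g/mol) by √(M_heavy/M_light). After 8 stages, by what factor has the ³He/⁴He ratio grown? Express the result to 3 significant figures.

Overall factor = α^8 with α = √(4.00/3.02), i.e. (4.00/3.02)^(8/2).
= 1.32450^4 = 3.08.

3.08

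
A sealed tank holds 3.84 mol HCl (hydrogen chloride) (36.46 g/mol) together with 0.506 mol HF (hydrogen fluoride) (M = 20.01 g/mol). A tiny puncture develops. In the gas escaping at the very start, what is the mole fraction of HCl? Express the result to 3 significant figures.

0.849

Rate_i ∝ x_i/√M_i (Graham's law weighted by mole fraction), so the effusate composition follows n_i/√M_i.
So x_HCl in the escaping gas = (n_HCl/√M_HCl) / Σ(n_i/√M_i)
= (3.84/√36.46) / (3.84/√36.46 + 0.506/√20.01) = 0.6359/(0.6359 + 0.1131) = 0.849.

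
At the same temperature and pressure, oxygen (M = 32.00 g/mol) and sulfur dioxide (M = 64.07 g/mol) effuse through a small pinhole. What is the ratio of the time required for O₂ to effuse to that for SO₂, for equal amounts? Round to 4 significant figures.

0.7067

By Graham's law, t_O₂/t_SO₂ = √(M_O₂/M_SO₂) = √(32.00/64.07) = √0.4995 = 0.7067.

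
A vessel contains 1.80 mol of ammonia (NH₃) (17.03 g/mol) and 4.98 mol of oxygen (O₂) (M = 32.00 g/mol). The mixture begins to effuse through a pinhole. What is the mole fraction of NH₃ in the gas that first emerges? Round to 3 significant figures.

0.331

Rate_i ∝ x_i/√M_i (Graham's law weighted by mole fraction), so the effusate composition follows n_i/√M_i.
x_NH₃(eff) = (n_NH₃/√M_NH₃) / (n_NH₃/√M_NH₃ + n_O₂/√M_O₂)
= (1.80/√17.03) / (1.80/√17.03 + 4.98/√32.00) = 0.4362/(0.4362 + 0.8803) = 0.331.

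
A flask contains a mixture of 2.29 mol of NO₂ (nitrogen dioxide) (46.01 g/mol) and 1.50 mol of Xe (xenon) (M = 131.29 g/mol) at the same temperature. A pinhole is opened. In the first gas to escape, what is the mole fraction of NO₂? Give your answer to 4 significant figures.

0.7206

Rate_i ∝ x_i/√M_i (Graham's law weighted by mole fraction), so the effusate composition follows n_i/√M_i.
So x_NO₂ in the escaping gas = (n_NO₂/√M_NO₂) / Σ(n_i/√M_i)
= (2.29/√46.01) / (2.29/√46.01 + 1.50/√131.29) = 0.3376/(0.3376 + 0.1309) = 0.7206.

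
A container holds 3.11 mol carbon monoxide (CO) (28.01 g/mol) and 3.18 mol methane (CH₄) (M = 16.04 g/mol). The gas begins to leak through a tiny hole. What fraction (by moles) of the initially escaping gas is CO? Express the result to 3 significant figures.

The effusion rate of species i is ∝ p_i/√M_i ∝ n_i/√M_i.
Mole fraction of CO in the effusate = (n_CO/√M_CO) / (n_CO/√M_CO + n_CH₄/√M_CH₄)
= (3.11/√28.01) / (3.11/√28.01 + 3.18/√16.04) = 0.5876/(0.5876 + 0.7940) = 0.425.

0.425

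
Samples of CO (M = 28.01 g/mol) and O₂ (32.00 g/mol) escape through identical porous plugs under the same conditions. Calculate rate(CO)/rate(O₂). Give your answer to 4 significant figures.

1.069

Using Graham's law: rate_CO/rate_O₂ = √(M_O₂/M_CO) = √(32.00/28.01) = √1.142 = 1.069.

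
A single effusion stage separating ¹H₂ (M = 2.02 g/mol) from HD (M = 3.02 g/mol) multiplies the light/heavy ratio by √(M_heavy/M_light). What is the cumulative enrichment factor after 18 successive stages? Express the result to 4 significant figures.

After 18 stages the ratio has grown by (√(3.02/2.02))^18 = (3.02/2.02)^(18/2).
= 1.49505^9 = 37.32.

37.32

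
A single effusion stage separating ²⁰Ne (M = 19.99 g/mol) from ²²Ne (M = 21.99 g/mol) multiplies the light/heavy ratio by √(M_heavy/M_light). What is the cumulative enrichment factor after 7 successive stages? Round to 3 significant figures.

The single-stage factor is √(M_heavy/M_light), so 7 stages give [√(21.99/19.99)]^7 = (21.99/19.99)^(7/2).
= 1.10005^(7/2) = 1.40.

1.40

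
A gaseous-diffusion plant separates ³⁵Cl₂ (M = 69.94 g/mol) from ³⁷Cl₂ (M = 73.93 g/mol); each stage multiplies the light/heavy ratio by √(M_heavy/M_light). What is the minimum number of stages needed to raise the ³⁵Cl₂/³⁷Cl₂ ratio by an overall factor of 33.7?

Single-stage factor α = √(73.93/69.94), so ln α = ½ ln(1.05705) = 0.02774.
Need α^N ≥ 33.7 ⇒ N ≥ ln(33.7) / ln α = 3.517 / 0.02774 = 126.80.
Minimum whole number of stages: N = 127.

127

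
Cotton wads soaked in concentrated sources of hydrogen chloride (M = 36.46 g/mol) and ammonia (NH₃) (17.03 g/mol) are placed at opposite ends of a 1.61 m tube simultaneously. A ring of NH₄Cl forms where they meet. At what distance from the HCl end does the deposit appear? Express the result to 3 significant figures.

0.654 m

The fronts meet when d_HCl + d_NH₃ = L with d_HCl/d_NH₃ = √(M_NH₃/M_HCl) (Graham's law). Here √(M_NH₃/M_HCl) = √(17.03/36.46) = 0.6834.
With d_HCl + d_NH₃ = 1.61 m, d_NH₃ = 1.61/(1 + 0.6834) = 0.9564 m.
d_HCl = 1.61 − 0.9564 = 0.654 m.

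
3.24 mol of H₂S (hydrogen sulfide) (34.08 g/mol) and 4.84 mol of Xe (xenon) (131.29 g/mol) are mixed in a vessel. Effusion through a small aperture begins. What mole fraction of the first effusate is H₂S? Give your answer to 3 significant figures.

Rate_i ∝ x_i/√M_i (Graham's law weighted by mole fraction), so the effusate composition follows n_i/√M_i.
x_H₂S(eff) = (n_H₂S/√M_H₂S) / (n_H₂S/√M_H₂S + n_Xe/√M_Xe)
= (3.24/√34.08) / (3.24/√34.08 + 4.84/√131.29) = 0.5550/(0.5550 + 0.4224) = 0.568.

0.568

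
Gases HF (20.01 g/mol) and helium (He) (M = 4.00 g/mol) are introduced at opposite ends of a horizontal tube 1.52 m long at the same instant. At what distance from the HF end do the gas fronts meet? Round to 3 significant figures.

0.470 m

Distances travelled in equal time are proportional to diffusion rates, so d_HF/d_He = √(M_He/M_HF) = √(4.00/20.01) = 0.4471.
With d_HF + d_He = 1.52 m, d_He = 1.52/(1 + 0.4471) = 1.050 m.
d_HF = 1.52 − 1.050 = 0.470 m.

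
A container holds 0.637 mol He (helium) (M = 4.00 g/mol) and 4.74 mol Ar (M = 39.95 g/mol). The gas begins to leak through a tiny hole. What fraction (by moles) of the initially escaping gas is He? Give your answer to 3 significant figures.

0.298

Each component's effusion rate ∝ (its partial pressure)·(1/√M) ∝ n_i/√M_i.
x_He(eff) = (n_He/√M_He) / (n_He/√M_He + n_Ar/√M_Ar)
= (0.637/√4.00) / (0.637/√4.00 + 4.74/√39.95) = 0.3185/(0.3185 + 0.7499) = 0.298.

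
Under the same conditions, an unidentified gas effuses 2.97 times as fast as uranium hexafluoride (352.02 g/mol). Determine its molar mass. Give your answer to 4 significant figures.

39.91 g/mol

Using Graham's law: rate_X/rate_UF₆ = √(M_UF₆/M_X).
2.97 = √(352.02/M_X)
M_X = 352.02 / 2.97² = 352.02 / 8.821 = 39.91 g/mol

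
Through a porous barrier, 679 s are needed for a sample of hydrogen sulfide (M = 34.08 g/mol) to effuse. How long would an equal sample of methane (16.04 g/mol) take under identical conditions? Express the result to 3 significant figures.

466 s

From Graham's law, t_CH₄/t_H₂S = √(M_CH₄/M_H₂S) = √(16.04/34.08) = √0.4707 = 0.6860.
So the time for CH₄ is 679 × 0.6860 = 466 s.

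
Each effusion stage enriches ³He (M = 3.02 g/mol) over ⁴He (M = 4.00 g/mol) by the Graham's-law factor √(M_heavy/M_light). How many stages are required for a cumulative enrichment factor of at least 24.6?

23

Per stage α = (4.00/3.02)^(1/2) = 1.32450^0.5, giving ln α = 0.1405.
Need α^N ≥ 24.6 ⇒ N ≥ ln(24.6) / ln α = 3.203 / 0.1405 = 22.79.
Minimum whole number of stages: N = 23.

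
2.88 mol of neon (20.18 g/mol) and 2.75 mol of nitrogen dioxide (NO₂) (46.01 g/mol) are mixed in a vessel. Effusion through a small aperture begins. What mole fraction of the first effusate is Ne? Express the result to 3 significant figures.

The effusion rate of species i is ∝ p_i/√M_i ∝ n_i/√M_i.
So x_Ne in the escaping gas = (n_Ne/√M_Ne) / Σ(n_i/√M_i)
= (2.88/√20.18) / (2.88/√20.18 + 2.75/√46.01) = 0.6411/(0.6411 + 0.4054) = 0.613.

0.613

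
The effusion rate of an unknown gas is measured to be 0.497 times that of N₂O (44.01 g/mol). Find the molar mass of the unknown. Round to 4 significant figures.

178.2 g/mol

By Graham's law, rate_X/rate_N₂O = √(M_N₂O/M_X).
0.497 = √(44.01/M_X)
M_X = 44.01 / 0.497² = 44.01 / 0.2470 = 178.2 g/mol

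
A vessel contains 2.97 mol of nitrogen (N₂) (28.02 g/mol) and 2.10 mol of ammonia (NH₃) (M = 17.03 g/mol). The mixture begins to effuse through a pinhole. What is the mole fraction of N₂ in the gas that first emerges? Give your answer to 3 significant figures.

Rate_i ∝ x_i/√M_i (Graham's law weighted by mole fraction), so the effusate composition follows n_i/√M_i.
x_N₂(eff) = (n_N₂/√M_N₂) / (n_N₂/√M_N₂ + n_NH₃/√M_NH₃)
= (2.97/√28.02) / (2.97/√28.02 + 2.10/√17.03) = 0.5611/(0.5611 + 0.5089) = 0.524.

0.524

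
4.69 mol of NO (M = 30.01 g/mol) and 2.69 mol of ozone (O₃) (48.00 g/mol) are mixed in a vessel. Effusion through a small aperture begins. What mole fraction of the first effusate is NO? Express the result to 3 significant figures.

Rate_i ∝ x_i/√M_i (Graham's law weighted by mole fraction), so the effusate composition follows n_i/√M_i.
x_NO(eff) = (n_NO/√M_NO) / (n_NO/√M_NO + n_O₃/√M_O₃)
= (4.69/√30.01) / (4.69/√30.01 + 2.69/√48.00) = 0.8561/(0.8561 + 0.3883) = 0.688.

0.688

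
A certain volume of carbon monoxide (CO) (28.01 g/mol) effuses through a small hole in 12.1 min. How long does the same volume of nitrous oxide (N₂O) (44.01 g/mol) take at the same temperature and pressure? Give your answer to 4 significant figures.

15.17 min

Graham's law gives t_N₂O/t_CO = √(M_N₂O/M_CO) = √(44.01/28.01) = √1.571 = 1.253.
So the time for N₂O is 12.1 × 1.253 = 15.17 min.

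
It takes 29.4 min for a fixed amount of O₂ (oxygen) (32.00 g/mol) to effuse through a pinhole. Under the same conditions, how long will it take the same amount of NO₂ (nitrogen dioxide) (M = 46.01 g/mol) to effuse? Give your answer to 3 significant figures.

35.3 min

Since effusion rate ∝ 1/√M, t_NO₂/t_O₂ = √(M_NO₂/M_O₂) = √(46.01/32.00) = √1.438 = 1.199.
So the time for NO₂ is 29.4 × 1.199 = 35.3 min.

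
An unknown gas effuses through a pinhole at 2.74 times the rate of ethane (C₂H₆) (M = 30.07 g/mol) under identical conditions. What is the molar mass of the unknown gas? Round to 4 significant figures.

By Graham's law, rate_X/rate_C₂H₆ = √(M_C₂H₆/M_X).
2.74 = √(30.07/M_X)
M_X = 30.07 / 2.74² = 30.07 / 7.508 = 4.005 g/mol

4.005 g/mol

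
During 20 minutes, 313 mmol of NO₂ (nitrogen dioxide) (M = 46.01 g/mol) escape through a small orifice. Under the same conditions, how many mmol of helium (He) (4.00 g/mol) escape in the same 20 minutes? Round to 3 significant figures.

1060 mmol

From Graham's law, rate_He/rate_NO₂ = √(M_NO₂/M_He) = √(46.01/4.00) = √11.50 = 3.392.
So the amount for He is 313 × 3.392 = 1060 mmol.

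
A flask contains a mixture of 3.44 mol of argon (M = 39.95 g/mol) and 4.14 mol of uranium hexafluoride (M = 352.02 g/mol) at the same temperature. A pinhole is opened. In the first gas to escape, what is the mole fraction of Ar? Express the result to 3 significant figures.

0.712

Each component's effusion rate ∝ (its partial pressure)·(1/√M) ∝ n_i/√M_i.
Mole fraction of Ar in the effusate = (n_Ar/√M_Ar) / (n_Ar/√M_Ar + n_UF₆/√M_UF₆)
= (3.44/√39.95) / (3.44/√39.95 + 4.14/√352.02) = 0.5443/(0.5443 + 0.2207) = 0.712.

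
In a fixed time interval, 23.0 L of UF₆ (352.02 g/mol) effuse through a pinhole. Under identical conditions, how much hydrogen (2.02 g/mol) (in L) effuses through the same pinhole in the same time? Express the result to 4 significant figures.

Graham's law gives rate_H₂/rate_UF₆ = √(M_UF₆/M_H₂) = √(352.02/2.02) = √174.3 = 13.20.
So the volume for H₂ is 23.0 × 13.20 = 303.6 L.

303.6 L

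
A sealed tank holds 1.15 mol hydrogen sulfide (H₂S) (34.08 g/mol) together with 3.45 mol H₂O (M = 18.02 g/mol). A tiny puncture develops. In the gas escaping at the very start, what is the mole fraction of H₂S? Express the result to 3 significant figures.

Effusion rate of each component ∝ n_i/√M_i (partial pressure × 1/√M).
x_H₂S(eff) = (n_H₂S/√M_H₂S) / (n_H₂S/√M_H₂S + n_H₂O/√M_H₂O)
= (1.15/√34.08) / (1.15/√34.08 + 3.45/√18.02) = 0.1970/(0.1970 + 0.8127) = 0.195.

0.195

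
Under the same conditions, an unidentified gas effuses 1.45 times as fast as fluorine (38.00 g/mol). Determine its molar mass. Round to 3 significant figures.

By Graham's law, rate_X/rate_F₂ = √(M_F₂/M_X).
1.45 = √(38.00/M_X)
M_X = 38.00 / 1.45² = 38.00 / 2.103 = 18.1 g/mol

18.1 g/mol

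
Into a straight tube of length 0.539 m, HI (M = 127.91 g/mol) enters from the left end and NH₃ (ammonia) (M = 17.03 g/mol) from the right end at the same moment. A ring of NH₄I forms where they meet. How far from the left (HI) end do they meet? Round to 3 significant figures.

0.144 m

Distances travelled in equal time are proportional to diffusion rates, so d_HI/d_NH₃ = √(M_NH₃/M_HI) = √(17.03/127.91) = 0.3649.
With d_HI + d_NH₃ = 0.539 m, d_NH₃ = 0.539/(1 + 0.3649) = 0.3949 m.
d_HI = 0.539 − 0.3949 = 0.144 m.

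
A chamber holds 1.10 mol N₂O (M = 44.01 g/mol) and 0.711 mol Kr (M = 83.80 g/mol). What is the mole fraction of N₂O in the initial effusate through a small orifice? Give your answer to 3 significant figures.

Effusion rate of each component ∝ n_i/√M_i (partial pressure × 1/√M).
x_N₂O(eff) = (n_N₂O/√M_N₂O) / (n_N₂O/√M_N₂O + n_Kr/√M_Kr)
= (1.10/√44.01) / (1.10/√44.01 + 0.711/√83.80) = 0.1658/(0.1658 + 0.07767) = 0.681.

0.681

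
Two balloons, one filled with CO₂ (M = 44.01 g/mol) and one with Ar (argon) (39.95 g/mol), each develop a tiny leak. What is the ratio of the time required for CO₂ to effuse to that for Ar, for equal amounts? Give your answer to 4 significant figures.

1.050

Since effusion rate ∝ 1/√M, t_CO₂/t_Ar = √(M_CO₂/M_Ar) = √(44.01/39.95) = √1.102 = 1.050.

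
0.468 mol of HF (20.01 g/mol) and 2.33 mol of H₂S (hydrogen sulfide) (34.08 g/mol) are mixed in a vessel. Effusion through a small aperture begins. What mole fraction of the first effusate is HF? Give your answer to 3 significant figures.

0.208

Each component's effusion rate ∝ (its partial pressure)·(1/√M) ∝ n_i/√M_i.
Mole fraction of HF in the effusate = (n_HF/√M_HF) / (n_HF/√M_HF + n_H₂S/√M_H₂S)
= (0.468/√20.01) / (0.468/√20.01 + 2.33/√34.08) = 0.1046/(0.1046 + 0.3991) = 0.208.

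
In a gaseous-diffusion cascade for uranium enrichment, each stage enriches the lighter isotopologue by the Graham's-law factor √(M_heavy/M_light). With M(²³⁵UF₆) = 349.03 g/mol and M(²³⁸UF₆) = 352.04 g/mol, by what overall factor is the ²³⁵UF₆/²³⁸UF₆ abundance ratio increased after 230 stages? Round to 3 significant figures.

2.68

Each stage multiplies the ratio by α = √(352.04/349.03), so after 230 stages the overall factor is α^230 = (352.04/349.03)^(230/2).
= 1.00862^115 = 2.68.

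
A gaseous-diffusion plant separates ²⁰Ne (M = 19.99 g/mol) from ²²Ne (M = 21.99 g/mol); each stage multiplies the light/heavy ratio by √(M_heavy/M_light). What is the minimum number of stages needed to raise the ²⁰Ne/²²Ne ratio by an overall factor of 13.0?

With α = √(21.99/19.99) per stage, ln α = ½ ln(1.10005) = 0.04768.
Need α^N ≥ 13.0 ⇒ N ≥ ln(13.0) / ln α = 2.565 / 0.04768 = 53.80.
So at least 54 stages are needed.

54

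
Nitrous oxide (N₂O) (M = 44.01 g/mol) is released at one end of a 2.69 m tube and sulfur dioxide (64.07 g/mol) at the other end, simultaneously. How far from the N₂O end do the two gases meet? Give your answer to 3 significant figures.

1.47 m

Distances travelled in equal time are proportional to diffusion rates, so d_N₂O/d_SO₂ = √(M_SO₂/M_N₂O) = √(64.07/44.01) = 1.207.
With d_N₂O + d_SO₂ = 2.69 m, d_SO₂ = 2.69/(1 + 1.207) = 1.219 m.
d_N₂O = 2.69 − 1.219 = 1.47 m.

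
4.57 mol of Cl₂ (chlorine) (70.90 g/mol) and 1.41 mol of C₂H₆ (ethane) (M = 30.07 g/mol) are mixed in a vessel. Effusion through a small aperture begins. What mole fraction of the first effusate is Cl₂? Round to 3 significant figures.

0.679

Rate_i ∝ x_i/√M_i (Graham's law weighted by mole fraction), so the effusate composition follows n_i/√M_i.
Mole fraction of Cl₂ in the effusate = (n_Cl₂/√M_Cl₂) / (n_Cl₂/√M_Cl₂ + n_C₂H₆/√M_C₂H₆)
= (4.57/√70.90) / (4.57/√70.90 + 1.41/√30.07) = 0.5427/(0.5427 + 0.2571) = 0.679.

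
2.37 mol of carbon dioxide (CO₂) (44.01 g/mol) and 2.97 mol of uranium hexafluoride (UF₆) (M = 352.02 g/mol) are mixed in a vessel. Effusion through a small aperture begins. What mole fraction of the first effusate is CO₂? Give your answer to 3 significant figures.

Rate_i ∝ x_i/√M_i (Graham's law weighted by mole fraction), so the effusate composition follows n_i/√M_i.
Mole fraction of CO₂ in the effusate = (n_CO₂/√M_CO₂) / (n_CO₂/√M_CO₂ + n_UF₆/√M_UF₆)
= (2.37/√44.01) / (2.37/√44.01 + 2.97/√352.02) = 0.3573/(0.3573 + 0.1583) = 0.693.

0.693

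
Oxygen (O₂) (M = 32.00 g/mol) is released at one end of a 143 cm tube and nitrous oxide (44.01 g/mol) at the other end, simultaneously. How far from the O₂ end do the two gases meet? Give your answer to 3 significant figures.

77.2 cm

In equal time, each gas travels a distance ∝ its rate ∝ 1/√M, so d_O₂/d_N₂O = √(M_N₂O/M_O₂) = √(44.01/32.00) = 1.173.
With d_O₂ + d_N₂O = 143 cm, d_N₂O = 143/(1 + 1.173) = 65.82 cm.
d_O₂ = 143 − 65.82 = 77.2 cm.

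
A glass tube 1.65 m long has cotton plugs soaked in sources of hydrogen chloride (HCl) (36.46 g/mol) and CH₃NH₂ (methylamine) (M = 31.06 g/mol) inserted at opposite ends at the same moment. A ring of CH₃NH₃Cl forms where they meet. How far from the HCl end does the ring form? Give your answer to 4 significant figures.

Graham's law gives d_HCl/d_CH₃NH₂ = rate_HCl/rate_CH₃NH₂ = √(M_CH₃NH₂/M_HCl) = √(31.06/36.46) = 0.9230.
With d_HCl + d_CH₃NH₂ = 1.65 m, d_CH₃NH₂ = 1.65/(1 + 0.9230) = 0.8580 m.
d_HCl = 1.65 − 0.8580 = 0.7920 m.

0.7920 m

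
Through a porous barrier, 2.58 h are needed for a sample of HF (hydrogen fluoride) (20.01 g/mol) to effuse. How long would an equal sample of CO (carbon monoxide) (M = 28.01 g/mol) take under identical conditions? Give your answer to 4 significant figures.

3.052 h

Using Graham's law: t_CO/t_HF = √(M_CO/M_HF) = √(28.01/20.01) = √1.400 = 1.183.
So the time for CO is 2.58 × 1.183 = 3.052 h.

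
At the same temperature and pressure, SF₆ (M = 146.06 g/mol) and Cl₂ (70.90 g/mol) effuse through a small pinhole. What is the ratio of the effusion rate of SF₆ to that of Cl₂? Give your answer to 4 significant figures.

0.6967

From Graham's law, rate_SF₆/rate_Cl₂ = √(M_Cl₂/M_SF₆) = √(70.90/146.06) = √0.4854 = 0.6967.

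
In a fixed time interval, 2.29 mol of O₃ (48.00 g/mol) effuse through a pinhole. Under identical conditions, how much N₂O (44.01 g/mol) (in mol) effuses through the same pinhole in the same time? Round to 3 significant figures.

Graham's law gives rate_N₂O/rate_O₃ = √(M_O₃/M_N₂O) = √(48.00/44.01) = √1.091 = 1.044.
So the amount for N₂O is 2.29 × 1.044 = 2.39 mol.

2.39 mol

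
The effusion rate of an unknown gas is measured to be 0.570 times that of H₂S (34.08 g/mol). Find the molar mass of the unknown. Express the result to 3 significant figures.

Graham's law gives rate_X/rate_H₂S = √(M_H₂S/M_X).
0.570 = √(34.08/M_X)
M_X = 34.08 / 0.570² = 34.08 / 0.3249 = 105 g/mol

105 g/mol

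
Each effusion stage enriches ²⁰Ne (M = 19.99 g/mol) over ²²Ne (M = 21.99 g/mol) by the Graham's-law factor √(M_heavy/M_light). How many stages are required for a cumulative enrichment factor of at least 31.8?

73

Per stage α = (21.99/19.99)^(1/2) = 1.10005^0.5, giving ln α = 0.04768.
Need α^N ≥ 31.8 ⇒ N ≥ ln(31.8) / ln α = 3.459 / 0.04768 = 72.56.
So at least 73 stages are needed.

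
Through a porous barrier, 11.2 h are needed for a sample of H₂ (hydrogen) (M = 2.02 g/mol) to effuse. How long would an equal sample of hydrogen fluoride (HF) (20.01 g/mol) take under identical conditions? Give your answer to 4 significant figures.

Since effusion rate ∝ 1/√M, t_HF/t_H₂ = √(M_HF/M_H₂) = √(20.01/2.02) = √9.906 = 3.147.
So the time for HF is 11.2 × 3.147 = 35.25 h.

35.25 h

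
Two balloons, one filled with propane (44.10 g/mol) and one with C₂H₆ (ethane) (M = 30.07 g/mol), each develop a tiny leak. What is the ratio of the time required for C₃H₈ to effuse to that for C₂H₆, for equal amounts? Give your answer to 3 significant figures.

Using Graham's law: t_C₃H₈/t_C₂H₆ = √(M_C₃H₈/M_C₂H₆) = √(44.10/30.07) = √1.467 = 1.21.

1.21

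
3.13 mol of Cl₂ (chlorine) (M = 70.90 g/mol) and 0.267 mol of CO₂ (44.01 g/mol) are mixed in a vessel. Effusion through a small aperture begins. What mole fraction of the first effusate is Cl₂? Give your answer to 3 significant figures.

Effusion rate of each component ∝ n_i/√M_i (partial pressure × 1/√M).
So x_Cl₂ in the escaping gas = (n_Cl₂/√M_Cl₂) / Σ(n_i/√M_i)
= (3.13/√70.90) / (3.13/√70.90 + 0.267/√44.01) = 0.3717/(0.3717 + 0.04025) = 0.902.

0.902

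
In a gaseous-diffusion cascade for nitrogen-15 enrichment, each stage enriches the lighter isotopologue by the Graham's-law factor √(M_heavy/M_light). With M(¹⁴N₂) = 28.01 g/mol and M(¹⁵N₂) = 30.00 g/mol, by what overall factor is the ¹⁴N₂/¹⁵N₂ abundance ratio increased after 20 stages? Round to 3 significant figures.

Overall factor = α^20 with α = √(30.00/28.01), i.e. (30.00/28.01)^(20/2).
= 1.07105^10 = 1.99.

1.99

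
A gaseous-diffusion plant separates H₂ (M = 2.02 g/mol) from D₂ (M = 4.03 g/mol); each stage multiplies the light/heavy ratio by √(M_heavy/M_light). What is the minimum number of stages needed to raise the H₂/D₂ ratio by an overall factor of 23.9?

With α = √(4.03/2.02) per stage, ln α = ½ ln(1.99505) = 0.3453.
Need α^N ≥ 23.9 ⇒ N ≥ ln(23.9) / ln α = 3.174 / 0.3453 = 9.19.
Minimum whole number of stages: N = 10.

10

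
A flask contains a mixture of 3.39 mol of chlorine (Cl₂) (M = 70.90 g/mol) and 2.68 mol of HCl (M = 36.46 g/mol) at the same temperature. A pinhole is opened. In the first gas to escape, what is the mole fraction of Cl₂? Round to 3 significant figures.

The effusion rate of species i is ∝ p_i/√M_i ∝ n_i/√M_i.
x_Cl₂(eff) = (n_Cl₂/√M_Cl₂) / (n_Cl₂/√M_Cl₂ + n_HCl/√M_HCl)
= (3.39/√70.90) / (3.39/√70.90 + 2.68/√36.46) = 0.4026/(0.4026 + 0.4438) = 0.476.

0.476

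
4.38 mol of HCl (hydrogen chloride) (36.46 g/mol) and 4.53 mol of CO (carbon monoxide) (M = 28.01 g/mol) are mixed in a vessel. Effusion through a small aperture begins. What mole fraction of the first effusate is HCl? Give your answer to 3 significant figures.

0.459

Effusion rate of each component ∝ n_i/√M_i (partial pressure × 1/√M).
Mole fraction of HCl in the effusate = (n_HCl/√M_HCl) / (n_HCl/√M_HCl + n_CO/√M_CO)
= (4.38/√36.46) / (4.38/√36.46 + 4.53/√28.01) = 0.7254/(0.7254 + 0.8559) = 0.459.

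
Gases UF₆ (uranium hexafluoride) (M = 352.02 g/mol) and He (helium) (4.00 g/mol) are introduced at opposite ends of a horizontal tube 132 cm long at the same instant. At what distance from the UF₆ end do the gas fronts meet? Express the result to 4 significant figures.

Distances travelled in equal time are proportional to diffusion rates, so d_UF₆/d_He = √(M_He/M_UF₆) = √(4.00/352.02) = 0.1066.
With d_UF₆ + d_He = 132 cm, d_He = 132/(1 + 0.1066) = 119.3 cm.
d_UF₆ = 132 − 119.3 = 12.72 cm.

12.72 cm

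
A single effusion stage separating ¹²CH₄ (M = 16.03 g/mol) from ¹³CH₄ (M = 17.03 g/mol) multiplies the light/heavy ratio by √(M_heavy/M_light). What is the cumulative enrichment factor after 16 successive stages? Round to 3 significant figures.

1.62

After 16 stages the ratio has grown by (√(17.03/16.03))^16 = (17.03/16.03)^(16/2).
= 1.06238^8 = 1.62.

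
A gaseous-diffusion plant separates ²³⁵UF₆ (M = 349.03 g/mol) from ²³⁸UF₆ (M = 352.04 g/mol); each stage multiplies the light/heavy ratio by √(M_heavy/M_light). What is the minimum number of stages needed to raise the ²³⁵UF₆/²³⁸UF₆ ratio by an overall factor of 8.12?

488

With α = √(352.04/349.03) per stage, ln α = ½ ln(1.00862) = 0.004293.
Need α^N ≥ 8.12 ⇒ N ≥ ln(8.12) / ln α = 2.094 / 0.004293 = 487.80.
Rounding up, N = 488 stages.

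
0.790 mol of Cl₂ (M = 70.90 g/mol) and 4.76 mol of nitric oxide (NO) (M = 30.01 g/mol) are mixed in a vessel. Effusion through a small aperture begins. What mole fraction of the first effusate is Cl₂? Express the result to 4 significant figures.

0.09745

Effusion rate of each component ∝ n_i/√M_i (partial pressure × 1/√M).
Mole fraction of Cl₂ in the effusate = (n_Cl₂/√M_Cl₂) / (n_Cl₂/√M_Cl₂ + n_NO/√M_NO)
= (0.790/√70.90) / (0.790/√70.90 + 4.76/√30.01) = 0.09382/(0.09382 + 0.8689) = 0.09745.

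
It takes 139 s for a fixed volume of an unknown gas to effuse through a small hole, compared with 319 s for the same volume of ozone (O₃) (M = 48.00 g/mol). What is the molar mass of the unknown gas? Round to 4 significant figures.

9.114 g/mol

Since effusion rate ∝ 1/√M, t_X/t_O₃ = √(M_X/M_O₃).
139/319 = 0.4357 = √(M_X/48.00)
M_X = 48.00 × 0.4357² = 48.00 × 0.1899 = 9.114 g/mol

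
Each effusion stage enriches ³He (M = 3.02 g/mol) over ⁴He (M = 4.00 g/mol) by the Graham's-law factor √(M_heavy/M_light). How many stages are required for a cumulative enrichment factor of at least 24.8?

Single-stage factor α = √(4.00/3.02), so ln α = ½ ln(1.32450) = 0.1405.
Need α^N ≥ 24.8 ⇒ N ≥ ln(24.8) / ln α = 3.211 / 0.1405 = 22.85.
Rounding up, N = 23 stages.

23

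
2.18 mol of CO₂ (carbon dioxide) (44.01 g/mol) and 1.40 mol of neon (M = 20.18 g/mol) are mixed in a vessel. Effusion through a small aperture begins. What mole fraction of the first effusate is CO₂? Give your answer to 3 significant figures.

Effusion rate of each component ∝ n_i/√M_i (partial pressure × 1/√M).
x_CO₂(eff) = (n_CO₂/√M_CO₂) / (n_CO₂/√M_CO₂ + n_Ne/√M_Ne)
= (2.18/√44.01) / (2.18/√44.01 + 1.40/√20.18) = 0.3286/(0.3286 + 0.3117) = 0.513.

0.513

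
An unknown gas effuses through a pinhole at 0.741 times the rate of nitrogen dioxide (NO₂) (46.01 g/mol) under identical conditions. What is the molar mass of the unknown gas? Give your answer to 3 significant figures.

83.8 g/mol

From Graham's law, rate_X/rate_NO₂ = √(M_NO₂/M_X).
0.741 = √(46.01/M_X)
M_X = 46.01 / 0.741² = 46.01 / 0.5491 = 83.8 g/mol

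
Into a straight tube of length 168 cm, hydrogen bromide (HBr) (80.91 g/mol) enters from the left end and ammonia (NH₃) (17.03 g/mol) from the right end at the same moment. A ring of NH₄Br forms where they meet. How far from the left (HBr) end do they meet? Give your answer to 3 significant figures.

52.8 cm

Graham's law gives d_HBr/d_NH₃ = rate_HBr/rate_NH₃ = √(M_NH₃/M_HBr) = √(17.03/80.91) = 0.4588.
With d_HBr + d_NH₃ = 168 cm, d_NH₃ = 168/(1 + 0.4588) = 115.2 cm.
d_HBr = 168 − 115.2 = 52.8 cm.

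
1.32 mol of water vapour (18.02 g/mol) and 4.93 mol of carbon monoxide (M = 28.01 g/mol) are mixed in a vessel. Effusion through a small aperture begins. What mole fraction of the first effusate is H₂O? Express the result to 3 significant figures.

0.250

The effusion rate of species i is ∝ p_i/√M_i ∝ n_i/√M_i.
So x_H₂O in the escaping gas = (n_H₂O/√M_H₂O) / Σ(n_i/√M_i)
= (1.32/√18.02) / (1.32/√18.02 + 4.93/√28.01) = 0.3110/(0.3110 + 0.9315) = 0.250.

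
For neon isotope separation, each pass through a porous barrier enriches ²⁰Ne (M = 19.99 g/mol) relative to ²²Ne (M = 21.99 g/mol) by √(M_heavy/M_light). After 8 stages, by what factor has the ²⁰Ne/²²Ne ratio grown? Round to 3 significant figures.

Overall factor = α^8 with α = √(21.99/19.99), i.e. (21.99/19.99)^(8/2).
= 1.10005^4 = 1.46.

1.46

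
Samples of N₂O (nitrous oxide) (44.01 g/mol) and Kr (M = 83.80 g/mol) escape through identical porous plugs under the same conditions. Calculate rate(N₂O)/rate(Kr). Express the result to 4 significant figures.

By Graham's law, rate_N₂O/rate_Kr = √(M_Kr/M_N₂O) = √(83.80/44.01) = √1.904 = 1.380.

1.380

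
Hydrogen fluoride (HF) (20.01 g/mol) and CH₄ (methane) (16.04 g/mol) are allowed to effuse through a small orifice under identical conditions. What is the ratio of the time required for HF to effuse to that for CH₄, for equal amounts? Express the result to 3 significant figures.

1.12

Graham's law gives t_HF/t_CH₄ = √(M_HF/M_CH₄) = √(20.01/16.04) = √1.248 = 1.12.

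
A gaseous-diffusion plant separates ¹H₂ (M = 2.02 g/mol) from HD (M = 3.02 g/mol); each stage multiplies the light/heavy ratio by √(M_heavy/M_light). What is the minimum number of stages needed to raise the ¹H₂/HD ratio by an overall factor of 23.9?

16

Single-stage factor α = √(3.02/2.02), so ln α = ½ ln(1.49505) = 0.2011.
Need α^N ≥ 23.9 ⇒ N ≥ ln(23.9) / ln α = 3.174 / 0.2011 = 15.78.
So at least 16 stages are needed.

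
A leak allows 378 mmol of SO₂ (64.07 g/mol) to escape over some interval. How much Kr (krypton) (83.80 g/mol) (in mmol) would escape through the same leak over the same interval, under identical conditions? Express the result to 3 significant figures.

331 mmol

Using Graham's law: rate_Kr/rate_SO₂ = √(M_SO₂/M_Kr) = √(64.07/83.80) = √0.7646 = 0.8744.
So the amount for Kr is 378 × 0.8744 = 331 mmol.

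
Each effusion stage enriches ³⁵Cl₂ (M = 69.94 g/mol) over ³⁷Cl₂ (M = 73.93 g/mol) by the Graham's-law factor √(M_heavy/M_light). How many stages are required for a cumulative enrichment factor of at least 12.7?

92

With α = √(73.93/69.94) per stage, ln α = ½ ln(1.05705) = 0.02774.
Need α^N ≥ 12.7 ⇒ N ≥ ln(12.7) / ln α = 2.542 / 0.02774 = 91.62.
Minimum whole number of stages: N = 92.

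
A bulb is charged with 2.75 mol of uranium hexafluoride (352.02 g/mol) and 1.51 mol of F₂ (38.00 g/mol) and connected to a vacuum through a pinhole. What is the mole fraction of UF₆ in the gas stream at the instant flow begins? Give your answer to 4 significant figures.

0.3744

Effusion rate of each component ∝ n_i/√M_i (partial pressure × 1/√M).
Mole fraction of UF₆ in the effusate = (n_UF₆/√M_UF₆) / (n_UF₆/√M_UF₆ + n_F₂/√M_F₂)
= (2.75/√352.02) / (2.75/√352.02 + 1.51/√38.00) = 0.1466/(0.1466 + 0.2450) = 0.3744.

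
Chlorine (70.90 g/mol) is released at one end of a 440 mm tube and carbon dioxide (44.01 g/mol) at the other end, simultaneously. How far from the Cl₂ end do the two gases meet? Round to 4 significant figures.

193.9 mm

The fronts meet when d_Cl₂ + d_CO₂ = L with d_Cl₂/d_CO₂ = √(M_CO₂/M_Cl₂) (Graham's law). Here √(M_CO₂/M_Cl₂) = √(44.01/70.90) = 0.7879.
With d_Cl₂ + d_CO₂ = 440 mm, d_CO₂ = 440/(1 + 0.7879) = 246.1 mm.
d_Cl₂ = 440 − 246.1 = 193.9 mm.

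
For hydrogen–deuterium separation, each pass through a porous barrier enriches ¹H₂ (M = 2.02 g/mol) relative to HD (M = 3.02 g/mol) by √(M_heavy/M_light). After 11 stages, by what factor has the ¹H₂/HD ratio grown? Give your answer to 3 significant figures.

Each stage multiplies the ratio by α = √(3.02/2.02), so after 11 stages the overall factor is α^11 = (3.02/2.02)^(11/2).
= 1.49505^(11/2) = 9.13.

9.13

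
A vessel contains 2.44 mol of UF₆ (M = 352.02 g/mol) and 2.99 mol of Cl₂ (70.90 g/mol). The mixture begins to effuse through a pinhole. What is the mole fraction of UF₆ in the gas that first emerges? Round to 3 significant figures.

0.268

Effusion rate of each component ∝ n_i/√M_i (partial pressure × 1/√M).
So x_UF₆ in the escaping gas = (n_UF₆/√M_UF₆) / Σ(n_i/√M_i)
= (2.44/√352.02) / (2.44/√352.02 + 2.99/√70.90) = 0.1300/(0.1300 + 0.3551) = 0.268.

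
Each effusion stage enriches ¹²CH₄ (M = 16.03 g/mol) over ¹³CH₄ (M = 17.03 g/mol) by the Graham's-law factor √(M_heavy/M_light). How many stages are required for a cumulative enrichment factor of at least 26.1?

Single-stage factor α = √(17.03/16.03), so ln α = ½ ln(1.06238) = 0.03026.
Need α^N ≥ 26.1 ⇒ N ≥ ln(26.1) / ln α = 3.262 / 0.03026 = 107.81.
So at least 108 stages are needed.

108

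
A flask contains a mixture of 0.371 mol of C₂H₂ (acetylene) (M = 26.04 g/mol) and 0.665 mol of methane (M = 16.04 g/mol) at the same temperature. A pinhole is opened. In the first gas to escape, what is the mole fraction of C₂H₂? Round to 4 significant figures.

0.3045

Rate_i ∝ x_i/√M_i (Graham's law weighted by mole fraction), so the effusate composition follows n_i/√M_i.
Mole fraction of C₂H₂ in the effusate = (n_C₂H₂/√M_C₂H₂) / (n_C₂H₂/√M_C₂H₂ + n_CH₄/√M_CH₄)
= (0.371/√26.04) / (0.371/√26.04 + 0.665/√16.04) = 0.07270/(0.07270 + 0.1660) = 0.3045.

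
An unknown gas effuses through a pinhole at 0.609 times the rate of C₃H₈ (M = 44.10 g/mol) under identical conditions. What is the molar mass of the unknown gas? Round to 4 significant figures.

Since effusion rate ∝ 1/√M, rate_X/rate_C₃H₈ = √(M_C₃H₈/M_X).
0.609 = √(44.10/M_X)
M_X = 44.10 / 0.609² = 44.10 / 0.3709 = 118.9 g/mol

118.9 g/mol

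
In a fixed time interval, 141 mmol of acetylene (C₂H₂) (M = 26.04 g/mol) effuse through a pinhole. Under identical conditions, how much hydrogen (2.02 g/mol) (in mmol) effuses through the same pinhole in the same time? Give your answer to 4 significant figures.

506.2 mmol

By Graham's law, rate_H₂/rate_C₂H₂ = √(M_C₂H₂/M_H₂) = √(26.04/2.02) = √12.89 = 3.590.
So the amount for H₂ is 141 × 3.590 = 506.2 mmol.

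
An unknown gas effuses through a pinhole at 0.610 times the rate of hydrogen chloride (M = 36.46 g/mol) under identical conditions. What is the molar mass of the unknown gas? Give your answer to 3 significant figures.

From Graham's law, rate_X/rate_HCl = √(M_HCl/M_X).
0.610 = √(36.46/M_X)
M_X = 36.46 / 0.610² = 36.46 / 0.3721 = 98.0 g/mol

98.0 g/mol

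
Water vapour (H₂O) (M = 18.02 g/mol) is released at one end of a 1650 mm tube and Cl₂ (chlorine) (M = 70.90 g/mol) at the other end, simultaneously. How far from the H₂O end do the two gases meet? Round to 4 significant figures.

1097 mm

The fronts meet when d_H₂O + d_Cl₂ = L with d_H₂O/d_Cl₂ = √(M_Cl₂/M_H₂O) (Graham's law). Here √(M_Cl₂/M_H₂O) = √(70.90/18.02) = 1.984.
With d_H₂O + d_Cl₂ = 1650 mm, d_Cl₂ = 1650/(1 + 1.984) = 553.0 mm.
d_H₂O = 1650 − 553.0 = 1097 mm.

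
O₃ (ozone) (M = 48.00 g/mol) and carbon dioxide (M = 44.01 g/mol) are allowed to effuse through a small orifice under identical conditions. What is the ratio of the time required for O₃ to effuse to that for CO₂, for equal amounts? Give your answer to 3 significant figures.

By Graham's law, t_O₃/t_CO₂ = √(M_O₃/M_CO₂) = √(48.00/44.01) = √1.091 = 1.04.

1.04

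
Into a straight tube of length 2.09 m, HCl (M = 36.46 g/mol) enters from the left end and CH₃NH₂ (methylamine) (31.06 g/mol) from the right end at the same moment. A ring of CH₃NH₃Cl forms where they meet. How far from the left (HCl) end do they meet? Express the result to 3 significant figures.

Graham's law gives d_HCl/d_CH₃NH₂ = rate_HCl/rate_CH₃NH₂ = √(M_CH₃NH₂/M_HCl) = √(31.06/36.46) = 0.9230.
With d_HCl + d_CH₃NH₂ = 2.09 m, d_CH₃NH₂ = 2.09/(1 + 0.9230) = 1.087 m.
d_HCl = 2.09 − 1.087 = 1.00 m.

1.00 m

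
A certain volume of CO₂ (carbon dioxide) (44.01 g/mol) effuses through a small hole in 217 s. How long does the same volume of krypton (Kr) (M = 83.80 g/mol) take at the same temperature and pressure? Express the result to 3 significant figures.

Since effusion rate ∝ 1/√M, t_Kr/t_CO₂ = √(M_Kr/M_CO₂) = √(83.80/44.01) = √1.904 = 1.380.
So the time for Kr is 217 × 1.380 = 299 s.

299 s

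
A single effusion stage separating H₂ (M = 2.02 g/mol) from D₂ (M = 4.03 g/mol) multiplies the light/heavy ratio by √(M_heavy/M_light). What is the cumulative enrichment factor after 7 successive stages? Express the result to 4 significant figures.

11.22

Each stage multiplies the ratio by α = √(4.03/2.02), so after 7 stages the overall factor is α^7 = (4.03/2.02)^(7/2).
= 1.99505^(7/2) = 11.22.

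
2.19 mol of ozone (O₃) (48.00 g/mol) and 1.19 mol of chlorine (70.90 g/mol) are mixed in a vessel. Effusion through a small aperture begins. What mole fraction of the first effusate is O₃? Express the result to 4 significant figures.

The effusion rate of species i is ∝ p_i/√M_i ∝ n_i/√M_i.
Mole fraction of O₃ in the effusate = (n_O₃/√M_O₃) / (n_O₃/√M_O₃ + n_Cl₂/√M_Cl₂)
= (2.19/√48.00) / (2.19/√48.00 + 1.19/√70.90) = 0.3161/(0.3161 + 0.1413) = 0.6910.

0.6910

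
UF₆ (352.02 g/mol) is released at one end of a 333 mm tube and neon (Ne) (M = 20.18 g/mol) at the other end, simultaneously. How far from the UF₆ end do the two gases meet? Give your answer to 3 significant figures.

Distances travelled in equal time are proportional to diffusion rates, so d_UF₆/d_Ne = √(M_Ne/M_UF₆) = √(20.18/352.02) = 0.2394.
With d_UF₆ + d_Ne = 333 mm, d_Ne = 333/(1 + 0.2394) = 268.7 mm.
d_UF₆ = 333 − 268.7 = 64.3 mm.

64.3 mm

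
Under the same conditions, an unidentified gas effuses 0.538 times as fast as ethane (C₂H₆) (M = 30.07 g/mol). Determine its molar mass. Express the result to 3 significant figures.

Since effusion rate ∝ 1/√M, rate_X/rate_C₂H₆ = √(M_C₂H₆/M_X).
0.538 = √(30.07/M_X)
M_X = 30.07 / 0.538² = 30.07 / 0.2894 = 104 g/mol

104 g/mol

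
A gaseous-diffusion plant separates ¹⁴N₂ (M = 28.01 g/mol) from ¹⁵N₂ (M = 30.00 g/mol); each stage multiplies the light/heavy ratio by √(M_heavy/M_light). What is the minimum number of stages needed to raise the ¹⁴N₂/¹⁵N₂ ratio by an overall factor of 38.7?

107

With α = √(30.00/28.01) per stage, ln α = ½ ln(1.07105) = 0.03432.
Need α^N ≥ 38.7 ⇒ N ≥ ln(38.7) / ln α = 3.656 / 0.03432 = 106.53.
Rounding up, N = 107 stages.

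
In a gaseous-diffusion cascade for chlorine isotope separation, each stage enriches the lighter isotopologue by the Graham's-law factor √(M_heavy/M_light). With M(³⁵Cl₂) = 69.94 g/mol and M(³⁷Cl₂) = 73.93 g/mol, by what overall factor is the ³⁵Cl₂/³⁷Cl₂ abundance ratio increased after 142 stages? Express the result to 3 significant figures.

51.4

Each stage multiplies the ratio by α = √(73.93/69.94), so after 142 stages the overall factor is α^142 = (73.93/69.94)^(142/2).
= 1.05705^71 = 51.4.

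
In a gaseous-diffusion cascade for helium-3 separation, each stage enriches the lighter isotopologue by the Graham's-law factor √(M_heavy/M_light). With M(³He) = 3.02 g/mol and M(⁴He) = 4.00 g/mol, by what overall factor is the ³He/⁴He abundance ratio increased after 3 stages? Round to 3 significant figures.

The single-stage factor is √(M_heavy/M_light), so 3 stages give [√(4.00/3.02)]^3 = (4.00/3.02)^(3/2).
= 1.32450^(3/2) = 1.52.

1.52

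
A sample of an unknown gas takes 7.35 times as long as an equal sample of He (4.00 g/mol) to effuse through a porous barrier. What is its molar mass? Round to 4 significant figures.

Graham's law gives t_X/t_He = √(M_X/M_He).
7.35 = √(M_X/4.00)
M_X = 4.00 × 7.35² = 4.00 × 54.02 = 216.1 g/mol

216.1 g/mol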